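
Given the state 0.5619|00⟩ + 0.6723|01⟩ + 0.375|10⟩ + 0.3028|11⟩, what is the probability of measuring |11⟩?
0.09169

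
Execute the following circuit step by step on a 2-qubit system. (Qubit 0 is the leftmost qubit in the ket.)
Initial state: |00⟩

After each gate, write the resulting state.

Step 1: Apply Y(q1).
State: i|01⟩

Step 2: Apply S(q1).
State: -|01⟩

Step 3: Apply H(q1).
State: -1/√2|00⟩ + 1/√2|01⟩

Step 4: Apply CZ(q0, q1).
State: -1/√2|00⟩ + 1/√2|01⟩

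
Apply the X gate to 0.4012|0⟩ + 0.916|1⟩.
0.916|0⟩ + 0.4012|1⟩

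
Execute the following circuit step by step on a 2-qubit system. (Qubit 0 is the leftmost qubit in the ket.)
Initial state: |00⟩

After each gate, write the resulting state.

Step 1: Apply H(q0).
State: 1/√2|00⟩ + 1/√2|10⟩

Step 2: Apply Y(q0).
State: -(1/√2)i|00⟩ + (1/√2)i|10⟩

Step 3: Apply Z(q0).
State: -(1/√2)i|00⟩ - (1/√2)i|10⟩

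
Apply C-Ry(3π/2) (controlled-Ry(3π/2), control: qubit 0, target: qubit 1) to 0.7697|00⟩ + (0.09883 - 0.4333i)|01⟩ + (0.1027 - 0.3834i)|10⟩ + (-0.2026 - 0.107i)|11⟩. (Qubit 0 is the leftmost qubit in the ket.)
0.7697|00⟩ + (0.09883 - 0.4333i)|01⟩ + (0.07064 + 0.3468i)|10⟩ + (0.2159 - 0.1954i)|11⟩

C-Ry(3π/2) leaves the control-|0⟩ kets |00⟩, |01⟩ unchanged and applies Ry(3π/2) to qubit 1 on the control-|1⟩ pair (|10⟩, |11⟩).
Ry(3π/2) = [[cos(θ/2), −sin(θ/2)], [sin(θ/2), cos(θ/2)]]; θ = 3π/2, cos(θ/2) ≈ -0.707107, sin(θ/2) ≈ 0.707107.
With a = amp(|10⟩) = (0.1027 - 0.3834i) and b = amp(|11⟩) = (-0.2026 - 0.107i):
new amp(|10⟩) = (-0.707107)·a + (-0.707107)·b = (0.07064 + 0.3468i)
new amp(|11⟩) = (0.707107)·a + (-0.707107)·b = (0.2159 - 0.1954i)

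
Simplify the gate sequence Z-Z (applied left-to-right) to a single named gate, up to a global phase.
I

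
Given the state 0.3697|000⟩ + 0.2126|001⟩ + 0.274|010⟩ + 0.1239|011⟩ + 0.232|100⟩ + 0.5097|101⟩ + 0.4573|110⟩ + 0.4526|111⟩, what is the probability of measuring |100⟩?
0.05382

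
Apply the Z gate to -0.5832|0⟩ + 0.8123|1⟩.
-0.5832|0⟩ - 0.8123|1⟩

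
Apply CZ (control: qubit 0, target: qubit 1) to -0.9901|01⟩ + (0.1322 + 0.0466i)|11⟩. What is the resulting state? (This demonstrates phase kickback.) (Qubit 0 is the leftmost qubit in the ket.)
-0.9901|01⟩ + (-0.1322 - 0.0466i)|11⟩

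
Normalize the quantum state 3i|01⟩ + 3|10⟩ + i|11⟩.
0.6882i|01⟩ + 0.6882|10⟩ + 0.2294i|11⟩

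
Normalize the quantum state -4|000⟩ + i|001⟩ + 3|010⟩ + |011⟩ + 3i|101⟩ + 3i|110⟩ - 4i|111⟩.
-0.5121|000⟩ + 0.128i|001⟩ + 0.3841|010⟩ + 0.128|011⟩ + 0.3841i|101⟩ + 0.3841i|110⟩ - 0.5121i|111⟩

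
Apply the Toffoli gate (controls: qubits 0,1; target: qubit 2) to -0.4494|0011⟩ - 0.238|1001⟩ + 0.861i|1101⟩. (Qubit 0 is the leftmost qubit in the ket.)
-0.4494|0011⟩ - 0.238|1001⟩ + 0.861i|1111⟩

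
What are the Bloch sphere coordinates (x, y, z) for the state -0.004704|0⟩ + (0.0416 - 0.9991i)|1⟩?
(-0.0003914, 0.0094, -0.9999)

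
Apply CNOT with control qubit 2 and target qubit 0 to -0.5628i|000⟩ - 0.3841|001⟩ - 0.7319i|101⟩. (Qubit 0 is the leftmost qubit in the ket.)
-0.5628i|000⟩ - 0.7319i|001⟩ - 0.3841|101⟩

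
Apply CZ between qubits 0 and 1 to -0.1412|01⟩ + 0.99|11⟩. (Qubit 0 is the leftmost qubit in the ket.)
-0.1412|01⟩ - 0.99|11⟩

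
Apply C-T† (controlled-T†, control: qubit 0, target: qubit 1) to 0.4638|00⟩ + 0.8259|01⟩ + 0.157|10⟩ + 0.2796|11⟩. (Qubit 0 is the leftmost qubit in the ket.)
0.4638|00⟩ + 0.8259|01⟩ + 0.157|10⟩ + (0.1977 - 0.1977i)|11⟩

C-T† leaves the control-|0⟩ kets |00⟩, |01⟩ unchanged and applies T† to qubit 1 on the control-|1⟩ pair (|10⟩, |11⟩).
T† = [[1, 0], [0, (1/√2 - (1/√2)i)]].
With a = amp(|10⟩) = 0.157 and b = amp(|11⟩) = 0.2796:
new amp(|10⟩) = (1)·a = 0.157
new amp(|11⟩) = (1/√2 - (1/√2)i)·b = (0.1977 - 0.1977i)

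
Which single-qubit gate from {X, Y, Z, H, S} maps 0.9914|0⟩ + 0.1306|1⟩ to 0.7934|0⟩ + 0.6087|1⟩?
H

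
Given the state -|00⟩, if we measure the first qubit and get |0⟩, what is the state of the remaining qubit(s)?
-|0⟩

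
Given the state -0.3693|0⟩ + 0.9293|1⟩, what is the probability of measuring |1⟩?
0.8636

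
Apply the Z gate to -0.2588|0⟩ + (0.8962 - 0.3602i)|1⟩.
-0.2588|0⟩ + (-0.8962 + 0.3602i)|1⟩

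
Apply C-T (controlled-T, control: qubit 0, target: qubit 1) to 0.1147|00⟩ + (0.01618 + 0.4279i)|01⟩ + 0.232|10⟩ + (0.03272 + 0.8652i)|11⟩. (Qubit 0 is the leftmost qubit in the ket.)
0.1147|00⟩ + (0.01618 + 0.4279i)|01⟩ + 0.232|10⟩ + (-0.5887 + 0.6349i)|11⟩

C-T leaves the control-|0⟩ kets |00⟩, |01⟩ unchanged and applies T to qubit 1 on the control-|1⟩ pair (|10⟩, |11⟩).
T = [[1, 0], [0, (1/√2 + (1/√2)i)]].
With a = amp(|10⟩) = 0.232 and b = amp(|11⟩) = (0.03272 + 0.8652i):
new amp(|10⟩) = (1)·a = 0.232
new amp(|11⟩) = (1/√2 + (1/√2)i)·b = (-0.5887 + 0.6349i)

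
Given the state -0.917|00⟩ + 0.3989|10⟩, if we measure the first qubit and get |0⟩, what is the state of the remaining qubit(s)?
-|0⟩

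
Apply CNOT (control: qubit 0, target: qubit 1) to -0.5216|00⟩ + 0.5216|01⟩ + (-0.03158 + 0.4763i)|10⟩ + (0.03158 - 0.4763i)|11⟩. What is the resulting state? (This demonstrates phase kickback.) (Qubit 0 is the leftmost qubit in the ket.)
-0.5216|00⟩ + 0.5216|01⟩ + (0.03158 - 0.4763i)|10⟩ + (-0.03158 + 0.4763i)|11⟩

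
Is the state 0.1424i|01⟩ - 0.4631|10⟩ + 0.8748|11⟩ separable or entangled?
Entangled

Writing the state as a|00⟩ + b|01⟩ + c|10⟩ + d|11⟩, it is a product state iff ad − bc = 0.
Here (a, b, c, d) = (0, 0.1424i, -0.4631, 0.8748): ad − bc = (0)(0.8748) − (0.1424i)(-0.4631) = 0.06595i ≠ 0, so the state is entangled.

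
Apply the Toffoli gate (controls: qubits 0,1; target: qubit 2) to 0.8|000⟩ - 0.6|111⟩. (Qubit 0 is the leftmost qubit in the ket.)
0.8|000⟩ - 0.6|110⟩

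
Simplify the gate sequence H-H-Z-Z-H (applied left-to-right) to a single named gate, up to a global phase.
H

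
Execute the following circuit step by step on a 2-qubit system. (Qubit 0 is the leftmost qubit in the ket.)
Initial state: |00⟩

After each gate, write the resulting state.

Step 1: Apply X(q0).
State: |10⟩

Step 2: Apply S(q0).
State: i|10⟩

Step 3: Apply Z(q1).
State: i|10⟩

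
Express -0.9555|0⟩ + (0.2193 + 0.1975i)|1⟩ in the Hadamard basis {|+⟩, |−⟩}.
(-0.5206 + 0.1397i)|+⟩ + (-0.8307 - 0.1397i)|−⟩

With |ψ⟩ = α|0⟩ + β|1⟩, the Hadamard-basis coefficients are ⟨+|ψ⟩ = (α + β)/√2 and ⟨−|ψ⟩ = (α − β)/√2.
Here α = -0.9555, β = (0.2193 + 0.1975i): (α + β)/√2 = (-0.5206 + 0.1397i), (α − β)/√2 = (-0.8307 - 0.1397i).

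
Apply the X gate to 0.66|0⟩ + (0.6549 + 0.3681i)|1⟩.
(0.6549 + 0.3681i)|0⟩ + 0.66|1⟩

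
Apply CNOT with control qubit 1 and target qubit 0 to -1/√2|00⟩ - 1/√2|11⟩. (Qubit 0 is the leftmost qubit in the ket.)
-1/√2|00⟩ - 1/√2|01⟩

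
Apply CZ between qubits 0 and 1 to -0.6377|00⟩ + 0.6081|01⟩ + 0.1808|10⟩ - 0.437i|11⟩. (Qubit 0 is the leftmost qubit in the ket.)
-0.6377|00⟩ + 0.6081|01⟩ + 0.1808|10⟩ + 0.437i|11⟩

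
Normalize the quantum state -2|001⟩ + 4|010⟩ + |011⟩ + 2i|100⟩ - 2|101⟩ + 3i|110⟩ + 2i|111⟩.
-0.3086|001⟩ + 0.6172|010⟩ + 0.1543|011⟩ + 0.3086i|100⟩ - 0.3086|101⟩ + 0.4629i|110⟩ + 0.3086i|111⟩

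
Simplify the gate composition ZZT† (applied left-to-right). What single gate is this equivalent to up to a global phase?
T†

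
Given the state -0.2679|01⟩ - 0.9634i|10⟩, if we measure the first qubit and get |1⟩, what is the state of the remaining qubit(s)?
-i|0⟩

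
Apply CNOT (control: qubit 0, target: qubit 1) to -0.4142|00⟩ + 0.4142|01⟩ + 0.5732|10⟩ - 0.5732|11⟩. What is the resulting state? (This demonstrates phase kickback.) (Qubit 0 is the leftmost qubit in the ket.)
-0.4142|00⟩ + 0.4142|01⟩ - 0.5732|10⟩ + 0.5732|11⟩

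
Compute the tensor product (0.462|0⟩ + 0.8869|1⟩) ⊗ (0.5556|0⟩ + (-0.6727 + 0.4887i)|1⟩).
0.2567|00⟩ + (-0.3108 + 0.2258i)|01⟩ + 0.4928|10⟩ + (-0.5966 + 0.4334i)|11⟩

amp(|b₁b₂…⟩) = product of the factor amplitudes for bits b₁, b₂, …; only kets whose every factor amplitude is nonzero survive.
|00⟩: (0.462)(0.5556) = 0.2567
|01⟩: (0.462)(-0.6727 + 0.4887i) = (-0.3108 + 0.2258i)
|10⟩: (0.8869)(0.5556) = 0.4928
|11⟩: (0.8869)(-0.6727 + 0.4887i) = (-0.5966 + 0.4334i)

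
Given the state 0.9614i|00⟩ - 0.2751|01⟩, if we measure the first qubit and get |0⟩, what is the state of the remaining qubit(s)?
0.9614i|0⟩ - 0.2751|1⟩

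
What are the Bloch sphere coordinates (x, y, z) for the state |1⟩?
(0, 0, -1)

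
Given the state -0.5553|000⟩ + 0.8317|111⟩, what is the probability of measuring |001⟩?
0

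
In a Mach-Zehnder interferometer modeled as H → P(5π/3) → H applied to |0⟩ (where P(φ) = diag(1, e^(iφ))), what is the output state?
(0.75 - 0.433i)|0⟩ + (0.25 + 0.433i)|1⟩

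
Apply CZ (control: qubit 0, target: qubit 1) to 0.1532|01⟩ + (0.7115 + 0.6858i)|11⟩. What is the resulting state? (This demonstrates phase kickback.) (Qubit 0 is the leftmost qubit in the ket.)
0.1532|01⟩ + (-0.7115 - 0.6858i)|11⟩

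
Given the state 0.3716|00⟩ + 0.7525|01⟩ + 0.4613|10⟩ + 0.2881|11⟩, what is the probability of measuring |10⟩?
0.2128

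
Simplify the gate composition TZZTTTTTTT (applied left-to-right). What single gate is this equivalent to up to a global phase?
I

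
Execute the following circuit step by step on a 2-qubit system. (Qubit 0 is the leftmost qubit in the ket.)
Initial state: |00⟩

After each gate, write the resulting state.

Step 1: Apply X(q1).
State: |01⟩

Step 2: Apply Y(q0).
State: i|11⟩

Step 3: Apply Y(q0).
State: |01⟩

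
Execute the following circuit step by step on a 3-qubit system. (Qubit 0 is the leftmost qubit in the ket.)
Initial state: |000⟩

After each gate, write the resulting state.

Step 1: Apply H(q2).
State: 1/√2|000⟩ + 1/√2|001⟩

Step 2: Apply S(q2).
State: 1/√2|000⟩ + (1/√2)i|001⟩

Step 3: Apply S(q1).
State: 1/√2|000⟩ + (1/√2)i|001⟩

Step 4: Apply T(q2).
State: 1/√2|000⟩ + (-1/2 + (1/2)i)|001⟩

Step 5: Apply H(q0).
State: 1/2|000⟩ + (-1/√8 + (1/√8)i)|001⟩ + 1/2|100⟩ + (-1/√8 + (1/√8)i)|101⟩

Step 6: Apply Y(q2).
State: (1/√8 + (1/√8)i)|000⟩ + (1/2)i|001⟩ + (1/√8 + (1/√8)i)|100⟩ + (1/2)i|101⟩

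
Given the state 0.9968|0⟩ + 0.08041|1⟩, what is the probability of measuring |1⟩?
0.006466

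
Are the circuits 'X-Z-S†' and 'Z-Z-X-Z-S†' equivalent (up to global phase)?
Yes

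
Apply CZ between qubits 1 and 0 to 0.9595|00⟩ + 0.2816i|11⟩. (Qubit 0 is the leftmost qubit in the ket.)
0.9595|00⟩ - 0.2816i|11⟩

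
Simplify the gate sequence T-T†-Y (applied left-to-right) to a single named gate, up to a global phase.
Y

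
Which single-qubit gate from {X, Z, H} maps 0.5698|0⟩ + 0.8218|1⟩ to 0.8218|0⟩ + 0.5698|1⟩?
X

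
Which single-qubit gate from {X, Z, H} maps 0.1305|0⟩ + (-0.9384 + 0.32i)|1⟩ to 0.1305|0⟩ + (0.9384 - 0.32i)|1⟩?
Z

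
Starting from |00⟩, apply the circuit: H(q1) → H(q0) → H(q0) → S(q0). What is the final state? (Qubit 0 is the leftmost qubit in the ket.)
1/√2|00⟩ + 1/√2|01⟩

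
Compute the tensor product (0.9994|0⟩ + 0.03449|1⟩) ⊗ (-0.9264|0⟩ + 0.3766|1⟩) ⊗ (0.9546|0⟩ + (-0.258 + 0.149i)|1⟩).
-0.8838|000⟩ + (0.2389 - 0.138i)|001⟩ + 0.3593|010⟩ + (-0.0971 + 0.05608i)|011⟩ - 0.0305|100⟩ + (0.008243 - 0.004761i)|101⟩ + 0.0124|110⟩ + (-0.003351 + 0.001935i)|111⟩

amp(|b₁b₂…⟩) = product of the factor amplitudes for bits b₁, b₂, …; only kets whose every factor amplitude is nonzero survive.
|000⟩: (0.9994)(-0.9264)(0.9546) = -0.8838
|001⟩: (0.9994)(-0.9264)(-0.258 + 0.149i) = (0.2389 - 0.138i)
|010⟩: (0.9994)(0.3766)(0.9546) = 0.3593
|011⟩: (0.9994)(0.3766)(-0.258 + 0.149i) = (-0.0971 + 0.05608i)
|100⟩: (0.03449)(-0.9264)(0.9546) = -0.0305
|101⟩: (0.03449)(-0.9264)(-0.258 + 0.149i) = (0.008243 - 0.004761i)
|110⟩: (0.03449)(0.3766)(0.9546) = 0.0124
|111⟩: (0.03449)(0.3766)(-0.258 + 0.149i) = (-0.003351 + 0.001935i)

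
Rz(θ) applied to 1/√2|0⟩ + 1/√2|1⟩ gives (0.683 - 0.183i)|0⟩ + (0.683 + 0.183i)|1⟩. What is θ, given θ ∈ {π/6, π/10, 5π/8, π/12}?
π/6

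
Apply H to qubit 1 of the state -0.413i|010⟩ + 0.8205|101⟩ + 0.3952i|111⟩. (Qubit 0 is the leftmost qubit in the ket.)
-0.292i|000⟩ + 0.292i|010⟩ + (0.5802 + 0.2794i)|101⟩ + (0.5802 - 0.2794i)|111⟩

H on qubit 1 mixes each pair of kets that differ only in qubit 1: amplitudes (a, b) of (|…0…⟩, |…1…⟩) become ((a + b)/√2, (a − b)/√2). Kets absent from the input have amplitude 0.
(|000⟩, |010⟩): (a, b) = (0, -0.413i) → (-0.292i, 0.292i)
(|101⟩, |111⟩): (a, b) = (0.8205, 0.3952i) → ((0.5802 + 0.2794i), (0.5802 - 0.2794i))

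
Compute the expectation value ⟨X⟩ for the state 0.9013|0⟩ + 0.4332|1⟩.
0.7809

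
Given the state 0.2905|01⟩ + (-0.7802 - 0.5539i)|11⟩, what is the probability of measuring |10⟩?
0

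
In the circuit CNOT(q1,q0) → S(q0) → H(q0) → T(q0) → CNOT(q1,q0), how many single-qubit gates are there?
3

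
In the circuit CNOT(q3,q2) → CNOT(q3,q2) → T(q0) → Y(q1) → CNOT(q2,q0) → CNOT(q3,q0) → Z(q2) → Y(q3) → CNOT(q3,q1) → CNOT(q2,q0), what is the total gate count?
10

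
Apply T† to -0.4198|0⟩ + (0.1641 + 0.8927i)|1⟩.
-0.4198|0⟩ + (0.7473 + 0.5152i)|1⟩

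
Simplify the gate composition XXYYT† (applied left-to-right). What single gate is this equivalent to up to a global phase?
T†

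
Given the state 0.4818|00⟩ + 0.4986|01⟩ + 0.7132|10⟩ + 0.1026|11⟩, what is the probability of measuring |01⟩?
0.2486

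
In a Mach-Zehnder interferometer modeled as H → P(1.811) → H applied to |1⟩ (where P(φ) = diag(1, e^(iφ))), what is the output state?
(0.619 - 0.4856i)|0⟩ + (0.381 + 0.4856i)|1⟩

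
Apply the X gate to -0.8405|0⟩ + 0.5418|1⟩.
0.5418|0⟩ - 0.8405|1⟩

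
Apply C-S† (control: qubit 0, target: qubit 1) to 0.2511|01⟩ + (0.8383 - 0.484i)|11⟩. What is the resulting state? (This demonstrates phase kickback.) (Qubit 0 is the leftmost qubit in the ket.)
0.2511|01⟩ + (-0.484 - 0.8383i)|11⟩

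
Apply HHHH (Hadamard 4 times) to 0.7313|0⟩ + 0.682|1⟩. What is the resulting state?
0.7313|0⟩ + 0.682|1⟩

H² = I, so an even number of Hadamards cancels: H^4 = I and the state is unchanged.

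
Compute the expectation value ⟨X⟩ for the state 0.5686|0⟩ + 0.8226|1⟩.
0.9355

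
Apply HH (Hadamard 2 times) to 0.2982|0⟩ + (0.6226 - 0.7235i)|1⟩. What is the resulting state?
0.2982|0⟩ + (0.6226 - 0.7235i)|1⟩

H² = I, so an even number of Hadamards cancels: H^2 = I and the state is unchanged.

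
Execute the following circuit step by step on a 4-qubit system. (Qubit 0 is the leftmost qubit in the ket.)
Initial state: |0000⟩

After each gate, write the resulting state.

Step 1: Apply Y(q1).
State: i|0100⟩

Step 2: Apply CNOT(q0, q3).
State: i|0100⟩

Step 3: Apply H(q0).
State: (1/√2)i|0100⟩ + (1/√2)i|1100⟩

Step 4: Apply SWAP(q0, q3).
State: (1/√2)i|0100⟩ + (1/√2)i|0101⟩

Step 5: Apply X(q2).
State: (1/√2)i|0110⟩ + (1/√2)i|0111⟩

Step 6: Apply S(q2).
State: -1/√2|0110⟩ - 1/√2|0111⟩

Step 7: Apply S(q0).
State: -1/√2|0110⟩ - 1/√2|0111⟩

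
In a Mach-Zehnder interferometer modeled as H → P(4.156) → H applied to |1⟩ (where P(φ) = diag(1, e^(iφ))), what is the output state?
(0.7641 + 0.4246i)|0⟩ + (0.2359 - 0.4246i)|1⟩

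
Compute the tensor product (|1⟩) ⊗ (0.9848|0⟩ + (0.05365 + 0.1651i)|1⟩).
0.9848|10⟩ + (0.05365 + 0.1651i)|11⟩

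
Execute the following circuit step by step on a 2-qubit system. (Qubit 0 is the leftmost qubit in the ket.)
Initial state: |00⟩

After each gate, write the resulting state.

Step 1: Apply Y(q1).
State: i|01⟩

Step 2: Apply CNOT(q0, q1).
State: i|01⟩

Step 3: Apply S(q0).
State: i|01⟩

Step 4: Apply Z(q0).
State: i|01⟩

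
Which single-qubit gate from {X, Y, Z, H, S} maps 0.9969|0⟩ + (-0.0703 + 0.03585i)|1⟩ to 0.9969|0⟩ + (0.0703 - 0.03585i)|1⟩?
Z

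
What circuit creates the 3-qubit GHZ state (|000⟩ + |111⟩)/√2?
H(q0) → CNOT(q0,q1) → CNOT(q0,q2)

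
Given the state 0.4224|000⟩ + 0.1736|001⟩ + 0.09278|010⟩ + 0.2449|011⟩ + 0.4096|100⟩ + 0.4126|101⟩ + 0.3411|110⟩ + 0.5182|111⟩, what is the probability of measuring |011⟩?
0.05998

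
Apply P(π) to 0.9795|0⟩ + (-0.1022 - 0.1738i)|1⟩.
0.9795|0⟩ + (0.1022 + 0.1738i)|1⟩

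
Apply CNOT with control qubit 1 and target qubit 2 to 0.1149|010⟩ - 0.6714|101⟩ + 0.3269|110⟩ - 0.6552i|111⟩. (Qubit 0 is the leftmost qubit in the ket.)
0.1149|011⟩ - 0.6714|101⟩ - 0.6552i|110⟩ + 0.3269|111⟩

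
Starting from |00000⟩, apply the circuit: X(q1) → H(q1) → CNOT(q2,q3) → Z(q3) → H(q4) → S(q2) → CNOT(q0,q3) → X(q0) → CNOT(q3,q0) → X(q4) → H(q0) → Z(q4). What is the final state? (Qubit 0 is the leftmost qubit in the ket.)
1/√8|00000⟩ - 1/√8|00001⟩ - 1/√8|01000⟩ + 1/√8|01001⟩ - 1/√8|10000⟩ + 1/√8|10001⟩ + 1/√8|11000⟩ - 1/√8|11001⟩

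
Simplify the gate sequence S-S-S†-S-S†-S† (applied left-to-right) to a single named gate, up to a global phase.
I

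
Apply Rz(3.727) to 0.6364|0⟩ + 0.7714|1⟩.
(-0.1836 - 0.6093i)|0⟩ + (-0.2226 + 0.7386i)|1⟩

Rz(3.727) = [[e^(−iθ/2), 0], [0, e^(iθ/2)]] with e^(±iθ/2) = cos(θ/2) ± i·sin(θ/2); θ = 3.727, cos(θ/2) ≈ -0.288542, sin(θ/2) ≈ 0.957467.
With a = amp(|0⟩) = 0.6364 and b = amp(|1⟩) = 0.7714:
new amp(|0⟩) = (-0.288542 - 0.957467i)·a = (-0.1836 - 0.6093i)
new amp(|1⟩) = (-0.288542 + 0.957467i)·b = (-0.2226 + 0.7386i)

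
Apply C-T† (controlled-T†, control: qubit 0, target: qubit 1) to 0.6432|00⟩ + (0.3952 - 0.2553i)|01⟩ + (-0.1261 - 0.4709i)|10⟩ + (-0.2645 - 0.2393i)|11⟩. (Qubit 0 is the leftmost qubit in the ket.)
0.6432|00⟩ + (0.3952 - 0.2553i)|01⟩ + (-0.1261 - 0.4709i)|10⟩ + (-0.3562 + 0.01782i)|11⟩

C-T† leaves the control-|0⟩ kets |00⟩, |01⟩ unchanged and applies T† to qubit 1 on the control-|1⟩ pair (|10⟩, |11⟩).
T† = [[1, 0], [0, (1/√2 - (1/√2)i)]].
With a = amp(|10⟩) = (-0.1261 - 0.4709i) and b = amp(|11⟩) = (-0.2645 - 0.2393i):
new amp(|10⟩) = (1)·a = (-0.1261 - 0.4709i)
new amp(|11⟩) = (1/√2 - (1/√2)i)·b = (-0.3562 + 0.01782i)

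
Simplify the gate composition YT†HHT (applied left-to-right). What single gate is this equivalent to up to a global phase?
Y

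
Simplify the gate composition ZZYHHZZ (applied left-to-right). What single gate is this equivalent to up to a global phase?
Y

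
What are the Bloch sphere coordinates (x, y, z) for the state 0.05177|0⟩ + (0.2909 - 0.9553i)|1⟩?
(0.03012, -0.09891, -0.9945)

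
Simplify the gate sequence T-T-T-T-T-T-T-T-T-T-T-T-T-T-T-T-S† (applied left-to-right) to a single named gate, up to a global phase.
S†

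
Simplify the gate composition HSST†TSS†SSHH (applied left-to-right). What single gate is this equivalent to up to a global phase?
H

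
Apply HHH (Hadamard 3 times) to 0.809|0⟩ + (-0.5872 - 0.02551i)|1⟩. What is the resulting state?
(0.1568 - 0.01804i)|0⟩ + (0.9873 + 0.01804i)|1⟩

H² = I, so H^3 = H: a single Hadamard. With (a, b) = (0.809, (-0.5872 - 0.02551i)), H gives ((a + b)/√2, (a − b)/√2) = ((0.1568 - 0.01804i), (0.9873 + 0.01804i)).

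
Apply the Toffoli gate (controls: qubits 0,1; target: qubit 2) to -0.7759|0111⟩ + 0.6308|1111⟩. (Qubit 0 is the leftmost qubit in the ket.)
-0.7759|0111⟩ + 0.6308|1101⟩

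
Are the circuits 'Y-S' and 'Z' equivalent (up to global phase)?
No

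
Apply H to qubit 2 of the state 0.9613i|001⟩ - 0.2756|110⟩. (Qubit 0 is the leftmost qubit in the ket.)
0.6797i|000⟩ - 0.6797i|001⟩ - 0.1949|110⟩ - 0.1949|111⟩

H on qubit 2 mixes each pair of kets that differ only in qubit 2: amplitudes (a, b) of (|…0…⟩, |…1…⟩) become ((a + b)/√2, (a − b)/√2). Kets absent from the input have amplitude 0.
(|000⟩, |001⟩): (a, b) = (0, 0.9613i) → (0.6797i, -0.6797i)
(|110⟩, |111⟩): (a, b) = (-0.2756, 0) → (-0.1949, -0.1949)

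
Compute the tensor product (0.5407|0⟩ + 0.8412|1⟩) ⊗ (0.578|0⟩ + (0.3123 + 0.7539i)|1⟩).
0.3125|00⟩ + (0.1689 + 0.4076i)|01⟩ + 0.4862|10⟩ + (0.2627 + 0.6342i)|11⟩

amp(|b₁b₂…⟩) = product of the factor amplitudes for bits b₁, b₂, …; only kets whose every factor amplitude is nonzero survive.
|00⟩: (0.5407)(0.578) = 0.3125
|01⟩: (0.5407)(0.3123 + 0.7539i) = (0.1689 + 0.4076i)
|10⟩: (0.8412)(0.578) = 0.4862
|11⟩: (0.8412)(0.3123 + 0.7539i) = (0.2627 + 0.6342i)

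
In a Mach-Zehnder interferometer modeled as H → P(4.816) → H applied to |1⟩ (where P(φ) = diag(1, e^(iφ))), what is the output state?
(0.4483 + 0.4973i)|0⟩ + (0.5517 - 0.4973i)|1⟩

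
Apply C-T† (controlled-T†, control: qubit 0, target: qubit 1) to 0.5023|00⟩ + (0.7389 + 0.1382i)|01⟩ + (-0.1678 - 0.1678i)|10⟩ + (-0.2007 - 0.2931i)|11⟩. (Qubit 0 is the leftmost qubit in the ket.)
0.5023|00⟩ + (0.7389 + 0.1382i)|01⟩ + (-0.1678 - 0.1678i)|10⟩ + (-0.3492 - 0.06534i)|11⟩

C-T† leaves the control-|0⟩ kets |00⟩, |01⟩ unchanged and applies T† to qubit 1 on the control-|1⟩ pair (|10⟩, |11⟩).
T† = [[1, 0], [0, (1/√2 - (1/√2)i)]].
With a = amp(|10⟩) = (-0.1678 - 0.1678i) and b = amp(|11⟩) = (-0.2007 - 0.2931i):
new amp(|10⟩) = (1)·a = (-0.1678 - 0.1678i)
new amp(|11⟩) = (1/√2 - (1/√2)i)·b = (-0.3492 - 0.06534i)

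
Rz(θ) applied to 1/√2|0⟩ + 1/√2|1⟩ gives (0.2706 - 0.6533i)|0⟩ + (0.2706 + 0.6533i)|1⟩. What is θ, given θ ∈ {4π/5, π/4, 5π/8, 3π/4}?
3π/4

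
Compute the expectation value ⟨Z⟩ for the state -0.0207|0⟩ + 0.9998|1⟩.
-0.9992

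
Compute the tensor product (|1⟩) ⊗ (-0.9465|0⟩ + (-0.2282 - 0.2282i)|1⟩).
-0.9465|10⟩ + (-0.2282 - 0.2282i)|11⟩

amp(|b₁b₂…⟩) = product of the factor amplitudes for bits b₁, b₂, …; only kets whose every factor amplitude is nonzero survive.
|10⟩: (1)(-0.9465) = -0.9465
|11⟩: (1)(-0.2282 - 0.2282i) = (-0.2282 - 0.2282i)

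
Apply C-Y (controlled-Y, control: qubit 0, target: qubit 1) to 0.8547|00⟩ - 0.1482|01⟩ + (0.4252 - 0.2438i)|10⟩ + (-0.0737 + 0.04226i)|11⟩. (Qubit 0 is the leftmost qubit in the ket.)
0.8547|00⟩ - 0.1482|01⟩ + (0.04226 + 0.0737i)|10⟩ + (0.2438 + 0.4252i)|11⟩

C-Y leaves the control-|0⟩ kets |00⟩, |01⟩ unchanged and applies Y to qubit 1 on the control-|1⟩ pair (|10⟩, |11⟩).
Y = [[0, -i], [i, 0]].
With a = amp(|10⟩) = (0.4252 - 0.2438i) and b = amp(|11⟩) = (-0.0737 + 0.04226i):
new amp(|10⟩) = (-i)·b = (0.04226 + 0.0737i)
new amp(|11⟩) = (i)·a = (0.2438 + 0.4252i)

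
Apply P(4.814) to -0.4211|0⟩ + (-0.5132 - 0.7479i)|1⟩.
-0.4211|0⟩ + (-0.7961 + 0.4347i)|1⟩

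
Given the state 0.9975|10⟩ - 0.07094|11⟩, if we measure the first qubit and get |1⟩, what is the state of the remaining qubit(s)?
0.9975|0⟩ - 0.07094|1⟩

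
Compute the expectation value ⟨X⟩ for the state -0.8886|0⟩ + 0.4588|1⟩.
-0.8154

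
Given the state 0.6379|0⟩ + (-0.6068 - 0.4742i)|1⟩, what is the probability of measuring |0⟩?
0.4069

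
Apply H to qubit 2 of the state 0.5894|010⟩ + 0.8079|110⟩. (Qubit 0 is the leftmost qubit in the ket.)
0.4168|010⟩ + 0.4168|011⟩ + 0.5713|110⟩ + 0.5713|111⟩

H on qubit 2 mixes each pair of kets that differ only in qubit 2: amplitudes (a, b) of (|…0…⟩, |…1…⟩) become ((a + b)/√2, (a − b)/√2). Kets absent from the input have amplitude 0.
(|010⟩, |011⟩): (a, b) = (0.5894, 0) → (0.4168, 0.4168)
(|110⟩, |111⟩): (a, b) = (0.8079, 0) → (0.5713, 0.5713)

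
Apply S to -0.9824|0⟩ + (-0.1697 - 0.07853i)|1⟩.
-0.9824|0⟩ + (0.07853 - 0.1697i)|1⟩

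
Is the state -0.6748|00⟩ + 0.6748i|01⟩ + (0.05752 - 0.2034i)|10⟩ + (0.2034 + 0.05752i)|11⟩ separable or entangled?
Entangled

Writing the state as a|00⟩ + b|01⟩ + c|10⟩ + d|11⟩, it is a product state iff ad − bc = 0.
Here (a, b, c, d) = (-0.6748, 0.6748i, (0.05752 - 0.2034i), (0.2034 + 0.05752i)): ad − bc = (-0.6748)(0.2034 + 0.05752i) − (0.6748i)(0.05752 - 0.2034i) = (-0.2745 - 0.07763i) ≠ 0, so the state is entangled.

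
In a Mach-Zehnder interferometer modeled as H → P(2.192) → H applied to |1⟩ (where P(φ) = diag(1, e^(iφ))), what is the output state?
(0.791 - 0.4066i)|0⟩ + (0.209 + 0.4066i)|1⟩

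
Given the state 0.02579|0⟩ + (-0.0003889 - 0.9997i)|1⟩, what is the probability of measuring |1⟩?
0.9994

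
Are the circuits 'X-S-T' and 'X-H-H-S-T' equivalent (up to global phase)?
Yes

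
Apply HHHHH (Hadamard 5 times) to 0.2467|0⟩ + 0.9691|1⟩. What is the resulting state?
0.8597|0⟩ - 0.5108|1⟩

H² = I, so H^5 = H: a single Hadamard. With (a, b) = (0.2467, 0.9691), H gives ((a + b)/√2, (a − b)/√2) = (0.8597, -0.5108).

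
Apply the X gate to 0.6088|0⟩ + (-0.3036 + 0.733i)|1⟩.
(-0.3036 + 0.733i)|0⟩ + 0.6088|1⟩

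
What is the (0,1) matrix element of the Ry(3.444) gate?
-0.9886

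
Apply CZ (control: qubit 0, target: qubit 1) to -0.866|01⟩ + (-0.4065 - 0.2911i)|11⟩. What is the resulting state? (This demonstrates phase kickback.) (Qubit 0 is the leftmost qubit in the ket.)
-0.866|01⟩ + (0.4065 + 0.2911i)|11⟩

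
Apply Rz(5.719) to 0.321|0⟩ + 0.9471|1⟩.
(-0.3083 - 0.08936i)|0⟩ + (-0.9097 + 0.2636i)|1⟩

Rz(5.719) = [[e^(−iθ/2), 0], [0, e^(iθ/2)]] with e^(±iθ/2) = cos(θ/2) ± i·sin(θ/2); θ = 5.719, cos(θ/2) ≈ -0.960475, sin(θ/2) ≈ 0.278366.
With a = amp(|0⟩) = 0.321 and b = amp(|1⟩) = 0.9471:
new amp(|0⟩) = (-0.960475 - 0.278366i)·a = (-0.3083 - 0.08936i)
new amp(|1⟩) = (-0.960475 + 0.278366i)·b = (-0.9097 + 0.2636i)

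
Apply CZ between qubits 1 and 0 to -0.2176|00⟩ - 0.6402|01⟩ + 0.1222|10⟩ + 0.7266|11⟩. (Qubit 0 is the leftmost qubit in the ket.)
-0.2176|00⟩ - 0.6402|01⟩ + 0.1222|10⟩ - 0.7266|11⟩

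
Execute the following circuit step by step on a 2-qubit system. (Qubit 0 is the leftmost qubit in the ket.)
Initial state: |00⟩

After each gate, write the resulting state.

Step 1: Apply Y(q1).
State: i|01⟩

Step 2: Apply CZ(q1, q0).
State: i|01⟩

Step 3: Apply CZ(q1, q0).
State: i|01⟩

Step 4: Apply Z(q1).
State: -i|01⟩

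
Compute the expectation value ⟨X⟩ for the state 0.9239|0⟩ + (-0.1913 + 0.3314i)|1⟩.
-0.3535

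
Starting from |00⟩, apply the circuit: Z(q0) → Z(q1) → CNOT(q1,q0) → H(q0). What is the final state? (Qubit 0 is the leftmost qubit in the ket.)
1/√2|00⟩ + 1/√2|10⟩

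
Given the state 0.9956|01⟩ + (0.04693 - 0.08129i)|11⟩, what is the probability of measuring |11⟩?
0.00881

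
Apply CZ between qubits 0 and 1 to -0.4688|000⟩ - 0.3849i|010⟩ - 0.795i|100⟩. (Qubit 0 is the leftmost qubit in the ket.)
-0.4688|000⟩ - 0.3849i|010⟩ - 0.795i|100⟩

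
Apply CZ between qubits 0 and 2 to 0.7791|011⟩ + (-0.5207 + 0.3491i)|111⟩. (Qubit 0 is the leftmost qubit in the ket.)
0.7791|011⟩ + (0.5207 - 0.3491i)|111⟩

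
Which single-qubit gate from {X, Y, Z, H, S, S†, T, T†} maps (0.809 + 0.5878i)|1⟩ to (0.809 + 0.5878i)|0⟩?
X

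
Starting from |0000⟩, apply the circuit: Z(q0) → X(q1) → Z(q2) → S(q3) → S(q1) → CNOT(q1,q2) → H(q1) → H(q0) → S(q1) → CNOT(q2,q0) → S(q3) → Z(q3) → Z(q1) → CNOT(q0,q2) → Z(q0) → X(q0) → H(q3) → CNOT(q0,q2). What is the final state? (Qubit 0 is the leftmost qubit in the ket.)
-(1/√8)i|0000⟩ - (1/√8)i|0001⟩ + 1/√8|0100⟩ + 1/√8|0101⟩ + (1/√8)i|1000⟩ + (1/√8)i|1001⟩ - 1/√8|1100⟩ - 1/√8|1101⟩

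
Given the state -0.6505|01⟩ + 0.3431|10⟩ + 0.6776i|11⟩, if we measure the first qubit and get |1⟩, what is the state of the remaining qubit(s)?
0.4517|0⟩ + 0.8922i|1⟩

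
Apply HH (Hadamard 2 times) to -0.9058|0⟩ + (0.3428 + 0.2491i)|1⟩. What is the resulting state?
-0.9058|0⟩ + (0.3428 + 0.2491i)|1⟩

H² = I, so an even number of Hadamards cancels: H^2 = I and the state is unchanged.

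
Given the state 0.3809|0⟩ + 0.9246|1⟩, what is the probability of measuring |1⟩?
0.8549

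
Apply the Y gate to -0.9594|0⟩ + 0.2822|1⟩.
-0.2822i|0⟩ - 0.9594i|1⟩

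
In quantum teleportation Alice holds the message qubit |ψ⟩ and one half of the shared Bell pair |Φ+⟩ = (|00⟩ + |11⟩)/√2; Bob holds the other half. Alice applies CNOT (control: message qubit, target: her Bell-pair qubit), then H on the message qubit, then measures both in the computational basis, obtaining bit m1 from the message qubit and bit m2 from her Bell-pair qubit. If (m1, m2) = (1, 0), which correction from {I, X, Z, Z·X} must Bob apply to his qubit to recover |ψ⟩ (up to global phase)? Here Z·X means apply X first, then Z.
Z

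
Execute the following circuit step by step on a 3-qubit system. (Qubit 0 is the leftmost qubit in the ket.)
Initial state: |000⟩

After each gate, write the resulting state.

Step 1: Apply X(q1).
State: |010⟩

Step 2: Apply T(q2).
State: |010⟩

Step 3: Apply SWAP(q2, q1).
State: |001⟩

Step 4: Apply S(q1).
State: |001⟩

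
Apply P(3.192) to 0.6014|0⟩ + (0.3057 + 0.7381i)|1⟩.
0.6014|0⟩ + (-0.2681 - 0.7526i)|1⟩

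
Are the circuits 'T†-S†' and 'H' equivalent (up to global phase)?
No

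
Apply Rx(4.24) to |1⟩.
-0.8529i|0⟩ - 0.522|1⟩

Rx(4.24) = [[cos(θ/2), −i·sin(θ/2)], [−i·sin(θ/2), cos(θ/2)]]; θ = 4.24, cos(θ/2) ≈ -0.522008, sin(θ/2) ≈ 0.85294.
With a = amp(|0⟩) = 0 and b = amp(|1⟩) = 1:
new amp(|0⟩) = (-0.522008)·a + (-0.85294i)·b = -0.8529i
new amp(|1⟩) = (-0.85294i)·a + (-0.522008)·b = -0.522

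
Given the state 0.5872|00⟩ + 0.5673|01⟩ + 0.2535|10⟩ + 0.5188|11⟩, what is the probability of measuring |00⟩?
0.3448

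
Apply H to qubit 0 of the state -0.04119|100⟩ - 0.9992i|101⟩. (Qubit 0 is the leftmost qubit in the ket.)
-0.02913|000⟩ - 0.7065i|001⟩ + 0.02913|100⟩ + 0.7065i|101⟩

H on qubit 0 mixes each pair of kets that differ only in qubit 0: amplitudes (a, b) of (|…0…⟩, |…1…⟩) become ((a + b)/√2, (a − b)/√2). Kets absent from the input have amplitude 0.
(|000⟩, |100⟩): (a, b) = (0, -0.04119) → (-0.02913, 0.02913)
(|001⟩, |101⟩): (a, b) = (0, -0.9992i) → (-0.7065i, 0.7065i)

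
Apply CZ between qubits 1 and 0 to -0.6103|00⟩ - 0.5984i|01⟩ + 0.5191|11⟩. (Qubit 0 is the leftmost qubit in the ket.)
-0.6103|00⟩ - 0.5984i|01⟩ - 0.5191|11⟩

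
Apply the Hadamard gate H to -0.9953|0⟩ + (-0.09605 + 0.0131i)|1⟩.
(-0.7717 + 0.009263i)|0⟩ + (-0.6359 - 0.009263i)|1⟩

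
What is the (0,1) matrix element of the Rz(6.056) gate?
0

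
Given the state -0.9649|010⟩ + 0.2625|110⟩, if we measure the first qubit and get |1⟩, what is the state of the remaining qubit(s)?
|10⟩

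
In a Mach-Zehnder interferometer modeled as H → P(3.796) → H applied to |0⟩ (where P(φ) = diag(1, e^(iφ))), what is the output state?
(0.1033 - 0.3043i)|0⟩ + (0.8967 + 0.3043i)|1⟩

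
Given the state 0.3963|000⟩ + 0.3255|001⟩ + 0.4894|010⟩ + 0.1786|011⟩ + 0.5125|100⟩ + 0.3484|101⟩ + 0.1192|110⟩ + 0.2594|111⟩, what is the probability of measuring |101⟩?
0.1214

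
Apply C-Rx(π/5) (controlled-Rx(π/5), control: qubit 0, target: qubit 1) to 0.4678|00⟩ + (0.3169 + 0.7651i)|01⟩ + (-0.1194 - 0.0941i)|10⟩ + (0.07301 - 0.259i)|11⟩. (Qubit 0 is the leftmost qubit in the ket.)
0.4678|00⟩ + (0.3169 + 0.7651i)|01⟩ + (-0.1936 - 0.1121i)|10⟩ + (0.04036 - 0.2094i)|11⟩

C-Rx(π/5) leaves the control-|0⟩ kets |00⟩, |01⟩ unchanged and applies Rx(π/5) to qubit 1 on the control-|1⟩ pair (|10⟩, |11⟩).
Rx(π/5) = [[cos(θ/2), −i·sin(θ/2)], [−i·sin(θ/2), cos(θ/2)]]; θ = π/5, cos(θ/2) ≈ 0.951057, sin(θ/2) ≈ 0.309017.
With a = amp(|10⟩) = (-0.1194 - 0.0941i) and b = amp(|11⟩) = (0.07301 - 0.259i):
new amp(|10⟩) = (0.951057)·a + (-0.309017i)·b = (-0.1936 - 0.1121i)
new amp(|11⟩) = (-0.309017i)·a + (0.951057)·b = (0.04036 - 0.2094i)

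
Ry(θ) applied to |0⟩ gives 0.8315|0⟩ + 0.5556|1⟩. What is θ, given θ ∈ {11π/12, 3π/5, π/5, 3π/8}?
3π/8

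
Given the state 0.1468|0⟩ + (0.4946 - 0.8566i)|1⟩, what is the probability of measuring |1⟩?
0.9784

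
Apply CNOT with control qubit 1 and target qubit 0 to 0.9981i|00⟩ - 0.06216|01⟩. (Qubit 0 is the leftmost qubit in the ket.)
0.9981i|00⟩ - 0.06216|11⟩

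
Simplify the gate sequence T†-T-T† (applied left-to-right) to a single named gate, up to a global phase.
T†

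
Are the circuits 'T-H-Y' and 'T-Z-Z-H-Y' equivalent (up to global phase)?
Yes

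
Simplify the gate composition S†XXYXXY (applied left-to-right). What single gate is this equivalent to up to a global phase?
S†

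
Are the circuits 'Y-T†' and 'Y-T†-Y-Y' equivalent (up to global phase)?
Yes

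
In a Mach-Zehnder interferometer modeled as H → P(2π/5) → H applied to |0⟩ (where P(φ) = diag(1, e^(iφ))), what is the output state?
(0.6545 + 0.4755i)|0⟩ + (0.3455 - 0.4755i)|1⟩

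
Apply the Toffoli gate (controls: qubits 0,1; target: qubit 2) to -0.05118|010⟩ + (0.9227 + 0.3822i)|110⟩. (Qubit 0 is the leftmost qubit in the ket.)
-0.05118|010⟩ + (0.9227 + 0.3822i)|111⟩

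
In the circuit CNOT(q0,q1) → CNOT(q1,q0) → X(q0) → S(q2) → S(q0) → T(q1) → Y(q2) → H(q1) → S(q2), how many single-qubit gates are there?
7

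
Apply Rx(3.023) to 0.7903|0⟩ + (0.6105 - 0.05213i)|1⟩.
(-0.005204 - 0.6094i)|0⟩ + (0.03618 - 0.792i)|1⟩

Rx(3.023) = [[cos(θ/2), −i·sin(θ/2)], [−i·sin(θ/2), cos(θ/2)]]; θ = 3.023, cos(θ/2) ≈ 0.0592616, sin(θ/2) ≈ 0.998242.
With a = amp(|0⟩) = 0.7903 and b = amp(|1⟩) = (0.6105 - 0.05213i):
new amp(|0⟩) = (0.0592616)·a + (-0.998242i)·b = (-0.005204 - 0.6094i)
new amp(|1⟩) = (-0.998242i)·a + (0.0592616)·b = (0.03618 - 0.792i)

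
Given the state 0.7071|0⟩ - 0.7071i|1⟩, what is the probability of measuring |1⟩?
0.5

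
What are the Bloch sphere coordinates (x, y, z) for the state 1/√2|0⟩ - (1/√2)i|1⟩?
(0, -1, 0)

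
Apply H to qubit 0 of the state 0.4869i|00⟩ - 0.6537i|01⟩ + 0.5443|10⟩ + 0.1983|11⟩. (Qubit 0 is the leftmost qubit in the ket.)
(0.3849 + 0.3443i)|00⟩ + (0.1402 - 0.4622i)|01⟩ + (-0.3849 + 0.3443i)|10⟩ + (-0.1402 - 0.4622i)|11⟩

H on qubit 0 mixes each pair of kets that differ only in qubit 0: amplitudes (a, b) of (|…0…⟩, |…1…⟩) become ((a + b)/√2, (a − b)/√2). Kets absent from the input have amplitude 0.
(|00⟩, |10⟩): (a, b) = (0.4869i, 0.5443) → ((0.3849 + 0.3443i), (-0.3849 + 0.3443i))
(|01⟩, |11⟩): (a, b) = (-0.6537i, 0.1983) → ((0.1402 - 0.4622i), (-0.1402 - 0.4622i))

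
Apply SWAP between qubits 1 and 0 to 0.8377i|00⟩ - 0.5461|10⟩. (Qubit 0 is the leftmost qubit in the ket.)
0.8377i|00⟩ - 0.5461|01⟩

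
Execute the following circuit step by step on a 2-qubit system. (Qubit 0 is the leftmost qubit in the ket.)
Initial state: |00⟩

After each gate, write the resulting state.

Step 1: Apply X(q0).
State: |10⟩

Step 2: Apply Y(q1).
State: i|11⟩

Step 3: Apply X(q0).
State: i|01⟩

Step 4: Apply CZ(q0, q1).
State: i|01⟩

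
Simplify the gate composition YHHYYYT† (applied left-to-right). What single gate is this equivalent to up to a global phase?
T†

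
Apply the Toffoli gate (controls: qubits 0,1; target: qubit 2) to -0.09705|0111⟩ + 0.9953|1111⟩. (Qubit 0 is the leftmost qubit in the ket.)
-0.09705|0111⟩ + 0.9953|1101⟩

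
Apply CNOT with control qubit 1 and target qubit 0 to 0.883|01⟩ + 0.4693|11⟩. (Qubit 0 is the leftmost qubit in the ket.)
0.4693|01⟩ + 0.883|11⟩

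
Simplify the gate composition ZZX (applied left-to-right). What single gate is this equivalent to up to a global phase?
X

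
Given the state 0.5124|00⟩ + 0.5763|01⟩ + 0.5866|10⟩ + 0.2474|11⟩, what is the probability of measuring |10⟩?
0.3441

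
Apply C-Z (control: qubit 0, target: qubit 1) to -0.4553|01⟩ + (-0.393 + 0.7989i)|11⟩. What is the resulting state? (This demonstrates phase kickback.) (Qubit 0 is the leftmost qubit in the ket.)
-0.4553|01⟩ + (0.393 - 0.7989i)|11⟩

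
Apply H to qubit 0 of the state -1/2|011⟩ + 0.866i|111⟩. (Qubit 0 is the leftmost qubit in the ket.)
(-1/√8 + 0.6124i)|011⟩ + (-1/√8 - 0.6124i)|111⟩

H on qubit 0 mixes each pair of kets that differ only in qubit 0: amplitudes (a, b) of (|…0…⟩, |…1…⟩) become ((a + b)/√2, (a − b)/√2). Kets absent from the input have amplitude 0.
(|011⟩, |111⟩): (a, b) = (-1/2, 0.866i) → ((-1/√8 + 0.6124i), (-1/√8 - 0.6124i))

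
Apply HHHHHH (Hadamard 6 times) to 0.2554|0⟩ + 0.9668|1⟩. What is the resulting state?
0.2554|0⟩ + 0.9668|1⟩

H² = I, so an even number of Hadamards cancels: H^6 = I and the state is unchanged.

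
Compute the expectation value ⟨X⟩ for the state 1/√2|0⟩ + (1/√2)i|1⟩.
0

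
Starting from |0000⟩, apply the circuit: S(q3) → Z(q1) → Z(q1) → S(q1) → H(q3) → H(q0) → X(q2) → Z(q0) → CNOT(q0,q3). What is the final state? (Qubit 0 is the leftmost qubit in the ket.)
1/2|0010⟩ + 1/2|0011⟩ - 1/2|1010⟩ - 1/2|1011⟩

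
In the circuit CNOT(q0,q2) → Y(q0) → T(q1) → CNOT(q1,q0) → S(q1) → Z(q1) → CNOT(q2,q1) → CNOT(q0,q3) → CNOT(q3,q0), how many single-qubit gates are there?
4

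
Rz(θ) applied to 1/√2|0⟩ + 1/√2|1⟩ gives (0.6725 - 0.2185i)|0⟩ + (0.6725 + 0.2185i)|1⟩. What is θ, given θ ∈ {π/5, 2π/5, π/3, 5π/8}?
π/5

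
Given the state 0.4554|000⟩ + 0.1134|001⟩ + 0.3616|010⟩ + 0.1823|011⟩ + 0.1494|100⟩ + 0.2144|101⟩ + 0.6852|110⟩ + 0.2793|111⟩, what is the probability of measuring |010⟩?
0.1308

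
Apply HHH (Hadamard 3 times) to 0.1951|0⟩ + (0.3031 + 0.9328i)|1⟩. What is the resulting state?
(0.3523 + 0.6596i)|0⟩ + (-0.07637 - 0.6596i)|1⟩

H² = I, so H^3 = H: a single Hadamard. With (a, b) = (0.1951, (0.3031 + 0.9328i)), H gives ((a + b)/√2, (a − b)/√2) = ((0.3523 + 0.6596i), (-0.07637 - 0.6596i)).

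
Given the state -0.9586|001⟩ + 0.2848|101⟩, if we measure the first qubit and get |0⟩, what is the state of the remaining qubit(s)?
-|01⟩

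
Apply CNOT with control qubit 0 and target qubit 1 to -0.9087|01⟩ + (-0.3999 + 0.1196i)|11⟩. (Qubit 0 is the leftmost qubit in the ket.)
-0.9087|01⟩ + (-0.3999 + 0.1196i)|10⟩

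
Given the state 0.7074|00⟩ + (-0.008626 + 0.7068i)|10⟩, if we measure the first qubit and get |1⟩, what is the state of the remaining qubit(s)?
(-0.0122 + 0.9999i)|0⟩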